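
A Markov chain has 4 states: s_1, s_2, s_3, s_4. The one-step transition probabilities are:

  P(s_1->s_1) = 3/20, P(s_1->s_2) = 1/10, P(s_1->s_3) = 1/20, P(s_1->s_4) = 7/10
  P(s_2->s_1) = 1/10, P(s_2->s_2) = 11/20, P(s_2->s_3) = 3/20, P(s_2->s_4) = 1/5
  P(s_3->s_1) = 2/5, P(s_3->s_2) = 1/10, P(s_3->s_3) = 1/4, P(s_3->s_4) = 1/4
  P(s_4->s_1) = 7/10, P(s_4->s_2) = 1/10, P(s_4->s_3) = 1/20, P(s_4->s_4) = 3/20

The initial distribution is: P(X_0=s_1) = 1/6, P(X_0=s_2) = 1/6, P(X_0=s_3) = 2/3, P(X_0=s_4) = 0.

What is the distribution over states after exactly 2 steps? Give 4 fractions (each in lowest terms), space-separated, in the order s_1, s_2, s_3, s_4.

Propagating the distribution step by step (d_{t+1} = d_t * P):
d_0 = (s_1=1/6, s_2=1/6, s_3=2/3, s_4=0)
  d_1[s_1] = 1/6*3/20 + 1/6*1/10 + 2/3*2/5 + 0*7/10 = 37/120
  d_1[s_2] = 1/6*1/10 + 1/6*11/20 + 2/3*1/10 + 0*1/10 = 7/40
  d_1[s_3] = 1/6*1/20 + 1/6*3/20 + 2/3*1/4 + 0*1/20 = 1/5
  d_1[s_4] = 1/6*7/10 + 1/6*1/5 + 2/3*1/4 + 0*3/20 = 19/60
d_1 = (s_1=37/120, s_2=7/40, s_3=1/5, s_4=19/60)
  d_2[s_1] = 37/120*3/20 + 7/40*1/10 + 1/5*2/5 + 19/60*7/10 = 877/2400
  d_2[s_2] = 37/120*1/10 + 7/40*11/20 + 1/5*1/10 + 19/60*1/10 = 143/800
  d_2[s_3] = 37/120*1/20 + 7/40*3/20 + 1/5*1/4 + 19/60*1/20 = 43/400
  d_2[s_4] = 37/120*7/10 + 7/40*1/5 + 1/5*1/4 + 19/60*3/20 = 209/600
d_2 = (s_1=877/2400, s_2=143/800, s_3=43/400, s_4=209/600)

Answer: 877/2400 143/800 43/400 209/600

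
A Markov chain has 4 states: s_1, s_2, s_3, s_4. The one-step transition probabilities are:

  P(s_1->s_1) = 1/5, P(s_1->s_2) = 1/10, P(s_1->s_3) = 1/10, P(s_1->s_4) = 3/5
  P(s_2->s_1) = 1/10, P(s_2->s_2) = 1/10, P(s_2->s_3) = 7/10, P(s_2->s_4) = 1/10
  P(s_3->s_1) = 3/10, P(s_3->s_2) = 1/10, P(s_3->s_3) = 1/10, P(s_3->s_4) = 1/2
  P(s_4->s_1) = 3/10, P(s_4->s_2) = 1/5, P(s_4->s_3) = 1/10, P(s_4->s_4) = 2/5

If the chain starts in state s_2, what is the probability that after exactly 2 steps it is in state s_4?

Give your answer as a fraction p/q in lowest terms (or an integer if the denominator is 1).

Computing P^2 by repeated multiplication:
P^1 =
  s_1: [1/5, 1/10, 1/10, 3/5]
  s_2: [1/10, 1/10, 7/10, 1/10]
  s_3: [3/10, 1/10, 1/10, 1/2]
  s_4: [3/10, 1/5, 1/10, 2/5]
P^2 =
  s_1: [13/50, 4/25, 4/25, 21/50]
  s_2: [27/100, 11/100, 4/25, 23/50]
  s_3: [1/4, 3/20, 4/25, 11/25]
  s_4: [23/100, 7/50, 11/50, 41/100]

(P^2)[s_2 -> s_4] = 23/50

Answer: 23/50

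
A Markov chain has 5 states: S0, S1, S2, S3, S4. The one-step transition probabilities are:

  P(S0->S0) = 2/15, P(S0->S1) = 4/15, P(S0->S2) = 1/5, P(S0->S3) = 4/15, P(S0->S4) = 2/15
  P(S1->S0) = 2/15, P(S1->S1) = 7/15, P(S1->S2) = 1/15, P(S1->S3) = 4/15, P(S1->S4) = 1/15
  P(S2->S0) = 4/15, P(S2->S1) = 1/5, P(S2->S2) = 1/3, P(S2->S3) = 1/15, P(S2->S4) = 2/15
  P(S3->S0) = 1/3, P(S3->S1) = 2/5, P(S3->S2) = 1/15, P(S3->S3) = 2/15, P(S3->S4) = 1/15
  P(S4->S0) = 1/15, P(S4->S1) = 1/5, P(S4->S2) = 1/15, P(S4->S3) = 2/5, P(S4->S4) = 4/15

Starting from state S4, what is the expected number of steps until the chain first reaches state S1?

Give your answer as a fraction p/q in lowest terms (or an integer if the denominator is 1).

Answer: 1470/389

Derivation:
Let h_i = expected steps to first reach S1 from state i.
Boundary: h_S1 = 0.
First-step equations for the other states:
  h_S0 = 1 + 2/15*h_S0 + 4/15*h_S1 + 1/5*h_S2 + 4/15*h_S3 + 2/15*h_S4
  h_S2 = 1 + 4/15*h_S0 + 1/5*h_S1 + 1/3*h_S2 + 1/15*h_S3 + 2/15*h_S4
  h_S3 = 1 + 1/3*h_S0 + 2/5*h_S1 + 1/15*h_S2 + 2/15*h_S3 + 1/15*h_S4
  h_S4 = 1 + 1/15*h_S0 + 1/5*h_S1 + 1/15*h_S2 + 2/5*h_S3 + 4/15*h_S4

Substituting h_S1 = 0 and rearranging gives the linear system (I - Q) h = 1:
  [13/15, -1/5, -4/15, -2/15] . (h_S0, h_S2, h_S3, h_S4) = 1
  [-4/15, 2/3, -1/15, -2/15] . (h_S0, h_S2, h_S3, h_S4) = 1
  [-1/3, -1/15, 13/15, -1/15] . (h_S0, h_S2, h_S3, h_S4) = 1
  [-1/15, -1/15, -2/5, 11/15] . (h_S0, h_S2, h_S3, h_S4) = 1

Solving yields:
  h_S0 = 2827/778
  h_S2 = 3131/778
  h_S3 = 1226/389
  h_S4 = 1470/389

Starting state is S4, so the expected hitting time is h_S4 = 1470/389.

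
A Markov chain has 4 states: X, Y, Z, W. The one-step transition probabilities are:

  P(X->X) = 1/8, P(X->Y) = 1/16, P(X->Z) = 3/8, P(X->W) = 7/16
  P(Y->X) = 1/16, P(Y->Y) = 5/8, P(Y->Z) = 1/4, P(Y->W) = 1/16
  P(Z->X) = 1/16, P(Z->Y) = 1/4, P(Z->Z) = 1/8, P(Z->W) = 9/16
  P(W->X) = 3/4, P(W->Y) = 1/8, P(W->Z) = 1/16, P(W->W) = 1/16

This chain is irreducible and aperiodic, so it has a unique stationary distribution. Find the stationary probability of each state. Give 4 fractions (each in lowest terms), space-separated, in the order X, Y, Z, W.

Answer: 431/1658 893/3316 687/3316 437/1658

Derivation:
The stationary distribution satisfies pi = pi * P, i.e.:
  pi_X = 1/8*pi_X + 1/16*pi_Y + 1/16*pi_Z + 3/4*pi_W
  pi_Y = 1/16*pi_X + 5/8*pi_Y + 1/4*pi_Z + 1/8*pi_W
  pi_Z = 3/8*pi_X + 1/4*pi_Y + 1/8*pi_Z + 1/16*pi_W
  pi_W = 7/16*pi_X + 1/16*pi_Y + 9/16*pi_Z + 1/16*pi_W
with normalization: pi_X + pi_Y + pi_Z + pi_W = 1.

Using the first 3 balance equations plus normalization, the linear system A*pi = b is:
  [-7/8, 1/16, 1/16, 3/4] . pi = 0
  [1/16, -3/8, 1/4, 1/8] . pi = 0
  [3/8, 1/4, -7/8, 1/16] . pi = 0
  [1, 1, 1, 1] . pi = 1

Solving yields:
  pi_X = 431/1658
  pi_Y = 893/3316
  pi_Z = 687/3316
  pi_W = 437/1658

Verification (pi * P):
  431/1658*1/8 + 893/3316*1/16 + 687/3316*1/16 + 437/1658*3/4 = 431/1658 = pi_X  (ok)
  431/1658*1/16 + 893/3316*5/8 + 687/3316*1/4 + 437/1658*1/8 = 893/3316 = pi_Y  (ok)
  431/1658*3/8 + 893/3316*1/4 + 687/3316*1/8 + 437/1658*1/16 = 687/3316 = pi_Z  (ok)
  431/1658*7/16 + 893/3316*1/16 + 687/3316*9/16 + 437/1658*1/16 = 437/1658 = pi_W  (ok)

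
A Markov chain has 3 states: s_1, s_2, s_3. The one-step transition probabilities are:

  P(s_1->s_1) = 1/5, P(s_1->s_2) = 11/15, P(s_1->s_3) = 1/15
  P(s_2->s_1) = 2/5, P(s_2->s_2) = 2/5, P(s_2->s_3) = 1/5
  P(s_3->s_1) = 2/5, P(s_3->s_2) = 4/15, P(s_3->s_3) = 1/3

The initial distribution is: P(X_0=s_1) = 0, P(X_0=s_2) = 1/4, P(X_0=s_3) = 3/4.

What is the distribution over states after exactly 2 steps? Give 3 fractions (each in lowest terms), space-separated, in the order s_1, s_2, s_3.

Propagating the distribution step by step (d_{t+1} = d_t * P):
d_0 = (s_1=0, s_2=1/4, s_3=3/4)
  d_1[s_1] = 0*1/5 + 1/4*2/5 + 3/4*2/5 = 2/5
  d_1[s_2] = 0*11/15 + 1/4*2/5 + 3/4*4/15 = 3/10
  d_1[s_3] = 0*1/15 + 1/4*1/5 + 3/4*1/3 = 3/10
d_1 = (s_1=2/5, s_2=3/10, s_3=3/10)
  d_2[s_1] = 2/5*1/5 + 3/10*2/5 + 3/10*2/5 = 8/25
  d_2[s_2] = 2/5*11/15 + 3/10*2/5 + 3/10*4/15 = 37/75
  d_2[s_3] = 2/5*1/15 + 3/10*1/5 + 3/10*1/3 = 14/75
d_2 = (s_1=8/25, s_2=37/75, s_3=14/75)

Answer: 8/25 37/75 14/75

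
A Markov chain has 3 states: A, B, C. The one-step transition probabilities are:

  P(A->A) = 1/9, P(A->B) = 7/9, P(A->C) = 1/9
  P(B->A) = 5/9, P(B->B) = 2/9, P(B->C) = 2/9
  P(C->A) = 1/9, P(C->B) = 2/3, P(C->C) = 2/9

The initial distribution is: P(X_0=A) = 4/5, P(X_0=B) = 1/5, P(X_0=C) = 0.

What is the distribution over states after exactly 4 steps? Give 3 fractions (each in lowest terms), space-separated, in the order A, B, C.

Answer: 3827/10935 335/729 2083/10935

Derivation:
Propagating the distribution step by step (d_{t+1} = d_t * P):
d_0 = (A=4/5, B=1/5, C=0)
  d_1[A] = 4/5*1/9 + 1/5*5/9 + 0*1/9 = 1/5
  d_1[B] = 4/5*7/9 + 1/5*2/9 + 0*2/3 = 2/3
  d_1[C] = 4/5*1/9 + 1/5*2/9 + 0*2/9 = 2/15
d_1 = (A=1/5, B=2/3, C=2/15)
  d_2[A] = 1/5*1/9 + 2/3*5/9 + 2/15*1/9 = 11/27
  d_2[B] = 1/5*7/9 + 2/3*2/9 + 2/15*2/3 = 53/135
  d_2[C] = 1/5*1/9 + 2/3*2/9 + 2/15*2/9 = 1/5
d_2 = (A=11/27, B=53/135, C=1/5)
  d_3[A] = 11/27*1/9 + 53/135*5/9 + 1/5*1/9 = 347/1215
  d_3[B] = 11/27*7/9 + 53/135*2/9 + 1/5*2/3 = 653/1215
  d_3[C] = 11/27*1/9 + 53/135*2/9 + 1/5*2/9 = 43/243
d_3 = (A=347/1215, B=653/1215, C=43/243)
  d_4[A] = 347/1215*1/9 + 653/1215*5/9 + 43/243*1/9 = 3827/10935
  d_4[B] = 347/1215*7/9 + 653/1215*2/9 + 43/243*2/3 = 335/729
  d_4[C] = 347/1215*1/9 + 653/1215*2/9 + 43/243*2/9 = 2083/10935
d_4 = (A=3827/10935, B=335/729, C=2083/10935)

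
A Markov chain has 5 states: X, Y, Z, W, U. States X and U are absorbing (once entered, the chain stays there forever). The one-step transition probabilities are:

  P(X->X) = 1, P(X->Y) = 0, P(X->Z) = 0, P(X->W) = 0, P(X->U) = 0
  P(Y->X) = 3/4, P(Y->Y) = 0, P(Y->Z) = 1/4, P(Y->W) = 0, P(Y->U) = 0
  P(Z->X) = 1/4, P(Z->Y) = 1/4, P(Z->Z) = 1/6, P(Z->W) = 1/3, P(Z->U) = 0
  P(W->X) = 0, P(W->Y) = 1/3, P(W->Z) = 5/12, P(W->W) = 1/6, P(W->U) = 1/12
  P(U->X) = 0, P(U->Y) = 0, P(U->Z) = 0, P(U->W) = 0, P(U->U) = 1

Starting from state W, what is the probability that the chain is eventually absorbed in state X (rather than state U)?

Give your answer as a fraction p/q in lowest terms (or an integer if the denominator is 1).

Answer: 237/274

Derivation:
Let a_i = P(absorbed in X | start in state i).
Boundary conditions: a_X = 1, a_U = 0.
For each transient state i, a_i = sum_j P(i->j) * a_j:
  a_Y = 3/4*a_X + 0*a_Y + 1/4*a_Z + 0*a_W + 0*a_U
  a_Z = 1/4*a_X + 1/4*a_Y + 1/6*a_Z + 1/3*a_W + 0*a_U
  a_W = 0*a_X + 1/3*a_Y + 5/12*a_Z + 1/6*a_W + 1/12*a_U

Substituting a_X = 1 and a_U = 0, rearrange to (I - Q) a = r where r[i] = P(i -> X):
  [1, -1/4, 0] . (a_Y, a_Z, a_W) = 3/4
  [-1/4, 5/6, -1/3] . (a_Y, a_Z, a_W) = 1/4
  [-1/3, -5/12, 5/6] . (a_Y, a_Z, a_W) = 0

Solving yields:
  a_Y = 135/137
  a_Z = 129/137
  a_W = 237/274

Starting state is W, so the absorption probability is a_W = 237/274.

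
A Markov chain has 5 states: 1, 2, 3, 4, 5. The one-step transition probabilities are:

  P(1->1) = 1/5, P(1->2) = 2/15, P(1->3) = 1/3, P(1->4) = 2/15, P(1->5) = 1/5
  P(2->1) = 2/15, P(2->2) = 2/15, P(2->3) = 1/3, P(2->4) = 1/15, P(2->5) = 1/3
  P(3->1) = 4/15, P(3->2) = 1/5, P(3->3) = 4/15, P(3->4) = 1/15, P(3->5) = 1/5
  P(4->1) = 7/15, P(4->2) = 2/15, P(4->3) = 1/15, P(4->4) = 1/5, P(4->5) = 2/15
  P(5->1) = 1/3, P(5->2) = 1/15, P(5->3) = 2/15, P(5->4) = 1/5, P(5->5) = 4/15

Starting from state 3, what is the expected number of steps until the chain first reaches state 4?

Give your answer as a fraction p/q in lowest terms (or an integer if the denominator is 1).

Answer: 9055/1036

Derivation:
Let h_i = expected steps to first reach 4 from state i.
Boundary: h_4 = 0.
First-step equations for the other states:
  h_1 = 1 + 1/5*h_1 + 2/15*h_2 + 1/3*h_3 + 2/15*h_4 + 1/5*h_5
  h_2 = 1 + 2/15*h_1 + 2/15*h_2 + 1/3*h_3 + 1/15*h_4 + 1/3*h_5
  h_3 = 1 + 4/15*h_1 + 1/5*h_2 + 4/15*h_3 + 1/15*h_4 + 1/5*h_5
  h_5 = 1 + 1/3*h_1 + 1/15*h_2 + 2/15*h_3 + 1/5*h_4 + 4/15*h_5

Substituting h_4 = 0 and rearranging gives the linear system (I - Q) h = 1:
  [4/5, -2/15, -1/3, -1/5] . (h_1, h_2, h_3, h_5) = 1
  [-2/15, 13/15, -1/3, -1/3] . (h_1, h_2, h_3, h_5) = 1
  [-4/15, -1/5, 11/15, -1/5] . (h_1, h_2, h_3, h_5) = 1
  [-1/3, -1/15, -2/15, 11/15] . (h_1, h_2, h_3, h_5) = 1

Solving yields:
  h_1 = 8495/1036
  h_2 = 320/37
  h_3 = 9055/1036
  h_5 = 1105/148

Starting state is 3, so the expected hitting time is h_3 = 9055/1036.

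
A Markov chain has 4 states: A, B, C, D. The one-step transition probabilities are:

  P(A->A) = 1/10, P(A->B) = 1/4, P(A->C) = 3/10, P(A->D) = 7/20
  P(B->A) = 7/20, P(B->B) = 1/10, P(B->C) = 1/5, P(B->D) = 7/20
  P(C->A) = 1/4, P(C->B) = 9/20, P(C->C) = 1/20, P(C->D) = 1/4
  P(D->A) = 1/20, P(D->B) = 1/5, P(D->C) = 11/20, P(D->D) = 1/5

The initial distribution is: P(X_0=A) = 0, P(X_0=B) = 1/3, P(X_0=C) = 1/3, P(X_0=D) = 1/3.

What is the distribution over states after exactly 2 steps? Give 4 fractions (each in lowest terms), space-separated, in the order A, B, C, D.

Answer: 227/1200 101/400 11/40 17/60

Derivation:
Propagating the distribution step by step (d_{t+1} = d_t * P):
d_0 = (A=0, B=1/3, C=1/3, D=1/3)
  d_1[A] = 0*1/10 + 1/3*7/20 + 1/3*1/4 + 1/3*1/20 = 13/60
  d_1[B] = 0*1/4 + 1/3*1/10 + 1/3*9/20 + 1/3*1/5 = 1/4
  d_1[C] = 0*3/10 + 1/3*1/5 + 1/3*1/20 + 1/3*11/20 = 4/15
  d_1[D] = 0*7/20 + 1/3*7/20 + 1/3*1/4 + 1/3*1/5 = 4/15
d_1 = (A=13/60, B=1/4, C=4/15, D=4/15)
  d_2[A] = 13/60*1/10 + 1/4*7/20 + 4/15*1/4 + 4/15*1/20 = 227/1200
  d_2[B] = 13/60*1/4 + 1/4*1/10 + 4/15*9/20 + 4/15*1/5 = 101/400
  d_2[C] = 13/60*3/10 + 1/4*1/5 + 4/15*1/20 + 4/15*11/20 = 11/40
  d_2[D] = 13/60*7/20 + 1/4*7/20 + 4/15*1/4 + 4/15*1/5 = 17/60
d_2 = (A=227/1200, B=101/400, C=11/40, D=17/60)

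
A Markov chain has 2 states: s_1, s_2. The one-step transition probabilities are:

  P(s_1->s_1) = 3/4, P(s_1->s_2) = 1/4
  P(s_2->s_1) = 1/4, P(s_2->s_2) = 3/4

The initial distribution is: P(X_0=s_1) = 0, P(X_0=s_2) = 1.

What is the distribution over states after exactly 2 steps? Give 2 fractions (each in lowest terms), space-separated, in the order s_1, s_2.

Propagating the distribution step by step (d_{t+1} = d_t * P):
d_0 = (s_1=0, s_2=1)
  d_1[s_1] = 0*3/4 + 1*1/4 = 1/4
  d_1[s_2] = 0*1/4 + 1*3/4 = 3/4
d_1 = (s_1=1/4, s_2=3/4)
  d_2[s_1] = 1/4*3/4 + 3/4*1/4 = 3/8
  d_2[s_2] = 1/4*1/4 + 3/4*3/4 = 5/8
d_2 = (s_1=3/8, s_2=5/8)

Answer: 3/8 5/8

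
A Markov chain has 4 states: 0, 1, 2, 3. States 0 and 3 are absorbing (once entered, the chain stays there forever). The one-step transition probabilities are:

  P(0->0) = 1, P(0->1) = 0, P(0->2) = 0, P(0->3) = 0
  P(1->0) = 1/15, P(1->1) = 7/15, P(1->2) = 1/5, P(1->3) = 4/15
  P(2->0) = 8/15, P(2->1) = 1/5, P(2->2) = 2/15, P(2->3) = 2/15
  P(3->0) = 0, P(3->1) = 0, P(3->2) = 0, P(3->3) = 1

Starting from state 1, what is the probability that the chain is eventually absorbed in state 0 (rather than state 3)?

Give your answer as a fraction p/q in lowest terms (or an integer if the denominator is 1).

Answer: 37/95

Derivation:
Let a_i = P(absorbed in 0 | start in state i).
Boundary conditions: a_0 = 1, a_3 = 0.
For each transient state i, a_i = sum_j P(i->j) * a_j:
  a_1 = 1/15*a_0 + 7/15*a_1 + 1/5*a_2 + 4/15*a_3
  a_2 = 8/15*a_0 + 1/5*a_1 + 2/15*a_2 + 2/15*a_3

Substituting a_0 = 1 and a_3 = 0, rearrange to (I - Q) a = r where r[i] = P(i -> 0):
  [8/15, -1/5] . (a_1, a_2) = 1/15
  [-1/5, 13/15] . (a_1, a_2) = 8/15

Solving yields:
  a_1 = 37/95
  a_2 = 67/95

Starting state is 1, so the absorption probability is a_1 = 37/95.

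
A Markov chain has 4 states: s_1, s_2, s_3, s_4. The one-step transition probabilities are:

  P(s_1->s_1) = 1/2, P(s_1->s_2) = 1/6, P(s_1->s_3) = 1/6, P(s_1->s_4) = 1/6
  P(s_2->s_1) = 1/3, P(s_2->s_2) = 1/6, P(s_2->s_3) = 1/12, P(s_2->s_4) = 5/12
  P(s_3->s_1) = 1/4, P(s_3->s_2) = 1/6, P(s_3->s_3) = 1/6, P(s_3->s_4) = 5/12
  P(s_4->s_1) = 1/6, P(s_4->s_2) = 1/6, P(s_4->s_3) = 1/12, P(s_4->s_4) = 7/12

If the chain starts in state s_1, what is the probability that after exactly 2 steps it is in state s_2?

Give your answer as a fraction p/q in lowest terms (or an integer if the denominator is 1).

Answer: 1/6

Derivation:
Computing P^2 by repeated multiplication:
P^1 =
  s_1: [1/2, 1/6, 1/6, 1/6]
  s_2: [1/3, 1/6, 1/12, 5/12]
  s_3: [1/4, 1/6, 1/6, 5/12]
  s_4: [1/6, 1/6, 1/12, 7/12]
P^2 =
  s_1: [3/8, 1/6, 5/36, 23/72]
  s_2: [5/16, 1/6, 17/144, 29/72]
  s_3: [7/24, 1/6, 17/144, 61/144]
  s_4: [37/144, 1/6, 5/48, 17/36]

(P^2)[s_1 -> s_2] = 1/6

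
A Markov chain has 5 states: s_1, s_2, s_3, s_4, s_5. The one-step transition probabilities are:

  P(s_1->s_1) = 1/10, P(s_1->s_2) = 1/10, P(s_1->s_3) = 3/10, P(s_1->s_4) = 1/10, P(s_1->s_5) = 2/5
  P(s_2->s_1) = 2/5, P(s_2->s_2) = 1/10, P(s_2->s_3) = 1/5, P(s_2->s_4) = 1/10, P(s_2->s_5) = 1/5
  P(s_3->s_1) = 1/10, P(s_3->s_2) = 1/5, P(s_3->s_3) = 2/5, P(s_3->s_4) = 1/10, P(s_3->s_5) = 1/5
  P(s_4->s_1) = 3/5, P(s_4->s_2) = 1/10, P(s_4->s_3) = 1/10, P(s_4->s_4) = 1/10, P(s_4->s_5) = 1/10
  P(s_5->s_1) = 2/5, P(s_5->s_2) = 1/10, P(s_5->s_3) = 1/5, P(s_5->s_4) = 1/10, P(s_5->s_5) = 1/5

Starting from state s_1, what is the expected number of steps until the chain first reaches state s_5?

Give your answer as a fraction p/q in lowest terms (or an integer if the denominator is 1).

Answer: 9100/2591

Derivation:
Let h_i = expected steps to first reach s_5 from state i.
Boundary: h_s_5 = 0.
First-step equations for the other states:
  h_s_1 = 1 + 1/10*h_s_1 + 1/10*h_s_2 + 3/10*h_s_3 + 1/10*h_s_4 + 2/5*h_s_5
  h_s_2 = 1 + 2/5*h_s_1 + 1/10*h_s_2 + 1/5*h_s_3 + 1/10*h_s_4 + 1/5*h_s_5
  h_s_3 = 1 + 1/10*h_s_1 + 1/5*h_s_2 + 2/5*h_s_3 + 1/10*h_s_4 + 1/5*h_s_5
  h_s_4 = 1 + 3/5*h_s_1 + 1/10*h_s_2 + 1/10*h_s_3 + 1/10*h_s_4 + 1/10*h_s_5

Substituting h_s_5 = 0 and rearranging gives the linear system (I - Q) h = 1:
  [9/10, -1/10, -3/10, -1/10] . (h_s_1, h_s_2, h_s_3, h_s_4) = 1
  [-2/5, 9/10, -1/5, -1/10] . (h_s_1, h_s_2, h_s_3, h_s_4) = 1
  [-1/10, -1/5, 3/5, -1/10] . (h_s_1, h_s_2, h_s_3, h_s_4) = 1
  [-3/5, -1/10, -1/10, 9/10] . (h_s_1, h_s_2, h_s_3, h_s_4) = 1

Solving yields:
  h_s_1 = 9100/2591
  h_s_2 = 10700/2591
  h_s_3 = 11300/2591
  h_s_4 = 11390/2591

Starting state is s_1, so the expected hitting time is h_s_1 = 9100/2591.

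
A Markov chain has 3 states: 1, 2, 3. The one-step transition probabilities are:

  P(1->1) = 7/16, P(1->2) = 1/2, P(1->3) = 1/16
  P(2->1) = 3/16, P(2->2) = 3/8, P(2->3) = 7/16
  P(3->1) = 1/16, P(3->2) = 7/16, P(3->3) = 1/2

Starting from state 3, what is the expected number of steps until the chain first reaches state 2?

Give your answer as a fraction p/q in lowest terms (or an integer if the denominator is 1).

Answer: 160/71

Derivation:
Let h_i = expected steps to first reach 2 from state i.
Boundary: h_2 = 0.
First-step equations for the other states:
  h_1 = 1 + 7/16*h_1 + 1/2*h_2 + 1/16*h_3
  h_3 = 1 + 1/16*h_1 + 7/16*h_2 + 1/2*h_3

Substituting h_2 = 0 and rearranging gives the linear system (I - Q) h = 1:
  [9/16, -1/16] . (h_1, h_3) = 1
  [-1/16, 1/2] . (h_1, h_3) = 1

Solving yields:
  h_1 = 144/71
  h_3 = 160/71

Starting state is 3, so the expected hitting time is h_3 = 160/71.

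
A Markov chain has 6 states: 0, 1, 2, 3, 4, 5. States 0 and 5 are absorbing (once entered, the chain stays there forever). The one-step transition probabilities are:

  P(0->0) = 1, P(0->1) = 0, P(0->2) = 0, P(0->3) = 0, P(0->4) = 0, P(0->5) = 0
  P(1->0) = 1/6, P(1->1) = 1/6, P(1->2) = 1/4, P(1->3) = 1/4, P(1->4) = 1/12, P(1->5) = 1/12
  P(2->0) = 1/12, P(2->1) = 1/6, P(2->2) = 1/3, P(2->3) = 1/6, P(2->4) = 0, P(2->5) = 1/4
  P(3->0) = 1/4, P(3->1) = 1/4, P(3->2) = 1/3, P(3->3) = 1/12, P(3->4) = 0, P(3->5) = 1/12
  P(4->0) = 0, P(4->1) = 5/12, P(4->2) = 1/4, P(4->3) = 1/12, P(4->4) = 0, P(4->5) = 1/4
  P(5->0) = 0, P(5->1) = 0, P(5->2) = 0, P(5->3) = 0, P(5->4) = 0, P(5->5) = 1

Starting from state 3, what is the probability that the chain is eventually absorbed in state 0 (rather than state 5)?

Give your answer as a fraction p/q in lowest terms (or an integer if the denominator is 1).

Answer: 3871/6924

Derivation:
Let a_i = P(absorbed in 0 | start in state i).
Boundary conditions: a_0 = 1, a_5 = 0.
For each transient state i, a_i = sum_j P(i->j) * a_j:
  a_1 = 1/6*a_0 + 1/6*a_1 + 1/4*a_2 + 1/4*a_3 + 1/12*a_4 + 1/12*a_5
  a_2 = 1/12*a_0 + 1/6*a_1 + 1/3*a_2 + 1/6*a_3 + 0*a_4 + 1/4*a_5
  a_3 = 1/4*a_0 + 1/4*a_1 + 1/3*a_2 + 1/12*a_3 + 0*a_4 + 1/12*a_5
  a_4 = 0*a_0 + 5/12*a_1 + 1/4*a_2 + 1/12*a_3 + 0*a_4 + 1/4*a_5

Substituting a_0 = 1 and a_5 = 0, rearrange to (I - Q) a = r where r[i] = P(i -> 0):
  [5/6, -1/4, -1/4, -1/12] . (a_1, a_2, a_3, a_4) = 1/6
  [-1/6, 2/3, -1/6, 0] . (a_1, a_2, a_3, a_4) = 1/12
  [-1/4, -1/3, 11/12, 0] . (a_1, a_2, a_3, a_4) = 1/4
  [-5/12, -1/4, -1/12, 1] . (a_1, a_2, a_3, a_4) = 0

Solving yields:
  a_1 = 3619/6924
  a_2 = 1369/3462
  a_3 = 3871/6924
  a_4 = 2515/6924

Starting state is 3, so the absorption probability is a_3 = 3871/6924.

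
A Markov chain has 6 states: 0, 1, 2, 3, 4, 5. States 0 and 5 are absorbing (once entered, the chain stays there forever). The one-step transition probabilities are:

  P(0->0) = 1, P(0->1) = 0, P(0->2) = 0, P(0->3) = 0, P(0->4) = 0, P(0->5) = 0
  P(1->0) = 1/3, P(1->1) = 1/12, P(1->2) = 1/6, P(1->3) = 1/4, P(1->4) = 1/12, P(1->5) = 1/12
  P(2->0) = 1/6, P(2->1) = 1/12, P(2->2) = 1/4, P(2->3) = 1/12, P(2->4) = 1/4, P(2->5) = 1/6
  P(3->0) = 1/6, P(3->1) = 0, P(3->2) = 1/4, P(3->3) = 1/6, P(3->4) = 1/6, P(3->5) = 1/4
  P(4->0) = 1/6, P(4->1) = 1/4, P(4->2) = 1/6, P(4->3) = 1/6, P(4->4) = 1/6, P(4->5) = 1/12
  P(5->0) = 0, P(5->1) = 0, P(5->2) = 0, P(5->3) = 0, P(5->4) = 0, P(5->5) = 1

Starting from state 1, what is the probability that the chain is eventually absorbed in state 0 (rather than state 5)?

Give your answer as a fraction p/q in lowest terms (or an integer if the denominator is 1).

Let a_i = P(absorbed in 0 | start in state i).
Boundary conditions: a_0 = 1, a_5 = 0.
For each transient state i, a_i = sum_j P(i->j) * a_j:
  a_1 = 1/3*a_0 + 1/12*a_1 + 1/6*a_2 + 1/4*a_3 + 1/12*a_4 + 1/12*a_5
  a_2 = 1/6*a_0 + 1/12*a_1 + 1/4*a_2 + 1/12*a_3 + 1/4*a_4 + 1/6*a_5
  a_3 = 1/6*a_0 + 0*a_1 + 1/4*a_2 + 1/6*a_3 + 1/6*a_4 + 1/4*a_5
  a_4 = 1/6*a_0 + 1/4*a_1 + 1/6*a_2 + 1/6*a_3 + 1/6*a_4 + 1/12*a_5

Substituting a_0 = 1 and a_5 = 0, rearrange to (I - Q) a = r where r[i] = P(i -> 0):
  [11/12, -1/6, -1/4, -1/12] . (a_1, a_2, a_3, a_4) = 1/3
  [-1/12, 3/4, -1/12, -1/4] . (a_1, a_2, a_3, a_4) = 1/6
  [0, -1/4, 5/6, -1/6] . (a_1, a_2, a_3, a_4) = 1/6
  [-1/4, -1/6, -1/6, 5/6] . (a_1, a_2, a_3, a_4) = 1/6

Solving yields:
  a_1 = 590/907
  a_2 = 498/907
  a_3 = 440/907
  a_4 = 546/907

Starting state is 1, so the absorption probability is a_1 = 590/907.

Answer: 590/907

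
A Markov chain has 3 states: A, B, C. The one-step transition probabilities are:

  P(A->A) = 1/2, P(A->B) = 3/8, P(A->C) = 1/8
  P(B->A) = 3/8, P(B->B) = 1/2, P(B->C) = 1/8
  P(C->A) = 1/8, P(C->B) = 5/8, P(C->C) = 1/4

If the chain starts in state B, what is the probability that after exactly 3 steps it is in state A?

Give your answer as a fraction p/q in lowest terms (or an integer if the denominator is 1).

Answer: 199/512

Derivation:
Computing P^3 by repeated multiplication:
P^1 =
  A: [1/2, 3/8, 1/8]
  B: [3/8, 1/2, 1/8]
  C: [1/8, 5/8, 1/4]
P^2 =
  A: [13/32, 29/64, 9/64]
  B: [25/64, 15/32, 9/64]
  C: [21/64, 33/64, 5/32]
P^3 =
  A: [25/64, 239/512, 73/512]
  B: [199/512, 15/32, 73/512]
  C: [193/512, 245/512, 37/256]

(P^3)[B -> A] = 199/512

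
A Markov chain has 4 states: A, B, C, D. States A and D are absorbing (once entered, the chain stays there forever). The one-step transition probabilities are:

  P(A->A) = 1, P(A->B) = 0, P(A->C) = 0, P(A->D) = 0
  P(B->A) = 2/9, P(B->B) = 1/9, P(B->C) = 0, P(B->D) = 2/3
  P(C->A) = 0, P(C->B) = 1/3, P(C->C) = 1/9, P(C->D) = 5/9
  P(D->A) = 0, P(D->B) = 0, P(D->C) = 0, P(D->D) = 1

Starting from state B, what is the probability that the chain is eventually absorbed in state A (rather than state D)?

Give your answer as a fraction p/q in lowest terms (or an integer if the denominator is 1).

Answer: 1/4

Derivation:
Let a_i = P(absorbed in A | start in state i).
Boundary conditions: a_A = 1, a_D = 0.
For each transient state i, a_i = sum_j P(i->j) * a_j:
  a_B = 2/9*a_A + 1/9*a_B + 0*a_C + 2/3*a_D
  a_C = 0*a_A + 1/3*a_B + 1/9*a_C + 5/9*a_D

Substituting a_A = 1 and a_D = 0, rearrange to (I - Q) a = r where r[i] = P(i -> A):
  [8/9, 0] . (a_B, a_C) = 2/9
  [-1/3, 8/9] . (a_B, a_C) = 0

Solving yields:
  a_B = 1/4
  a_C = 3/32

Starting state is B, so the absorption probability is a_B = 1/4.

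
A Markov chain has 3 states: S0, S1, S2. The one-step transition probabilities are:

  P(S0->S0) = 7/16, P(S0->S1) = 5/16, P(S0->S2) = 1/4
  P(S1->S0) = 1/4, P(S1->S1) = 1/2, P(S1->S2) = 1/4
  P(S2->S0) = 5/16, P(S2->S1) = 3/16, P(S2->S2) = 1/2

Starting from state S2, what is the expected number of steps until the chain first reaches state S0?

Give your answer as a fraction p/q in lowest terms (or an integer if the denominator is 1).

Answer: 44/13

Derivation:
Let h_i = expected steps to first reach S0 from state i.
Boundary: h_S0 = 0.
First-step equations for the other states:
  h_S1 = 1 + 1/4*h_S0 + 1/2*h_S1 + 1/4*h_S2
  h_S2 = 1 + 5/16*h_S0 + 3/16*h_S1 + 1/2*h_S2

Substituting h_S0 = 0 and rearranging gives the linear system (I - Q) h = 1:
  [1/2, -1/4] . (h_S1, h_S2) = 1
  [-3/16, 1/2] . (h_S1, h_S2) = 1

Solving yields:
  h_S1 = 48/13
  h_S2 = 44/13

Starting state is S2, so the expected hitting time is h_S2 = 44/13.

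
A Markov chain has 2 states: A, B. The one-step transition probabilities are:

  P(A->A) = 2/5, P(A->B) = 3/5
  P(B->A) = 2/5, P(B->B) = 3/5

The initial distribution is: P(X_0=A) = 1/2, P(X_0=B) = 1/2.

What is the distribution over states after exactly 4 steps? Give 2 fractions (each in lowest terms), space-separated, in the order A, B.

Answer: 2/5 3/5

Derivation:
Propagating the distribution step by step (d_{t+1} = d_t * P):
d_0 = (A=1/2, B=1/2)
  d_1[A] = 1/2*2/5 + 1/2*2/5 = 2/5
  d_1[B] = 1/2*3/5 + 1/2*3/5 = 3/5
d_1 = (A=2/5, B=3/5)
  d_2[A] = 2/5*2/5 + 3/5*2/5 = 2/5
  d_2[B] = 2/5*3/5 + 3/5*3/5 = 3/5
d_2 = (A=2/5, B=3/5)
  d_3[A] = 2/5*2/5 + 3/5*2/5 = 2/5
  d_3[B] = 2/5*3/5 + 3/5*3/5 = 3/5
d_3 = (A=2/5, B=3/5)
  d_4[A] = 2/5*2/5 + 3/5*2/5 = 2/5
  d_4[B] = 2/5*3/5 + 3/5*3/5 = 3/5
d_4 = (A=2/5, B=3/5)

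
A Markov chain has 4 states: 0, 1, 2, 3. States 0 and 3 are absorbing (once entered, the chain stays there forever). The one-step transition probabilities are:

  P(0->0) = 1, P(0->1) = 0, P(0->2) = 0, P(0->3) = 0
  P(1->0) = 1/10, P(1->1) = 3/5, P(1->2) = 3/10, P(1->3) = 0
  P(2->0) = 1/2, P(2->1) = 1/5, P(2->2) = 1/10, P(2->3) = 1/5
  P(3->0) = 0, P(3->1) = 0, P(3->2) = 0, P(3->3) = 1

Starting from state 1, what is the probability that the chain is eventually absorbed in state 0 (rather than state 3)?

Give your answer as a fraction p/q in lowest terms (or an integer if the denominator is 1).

Answer: 4/5

Derivation:
Let a_i = P(absorbed in 0 | start in state i).
Boundary conditions: a_0 = 1, a_3 = 0.
For each transient state i, a_i = sum_j P(i->j) * a_j:
  a_1 = 1/10*a_0 + 3/5*a_1 + 3/10*a_2 + 0*a_3
  a_2 = 1/2*a_0 + 1/5*a_1 + 1/10*a_2 + 1/5*a_3

Substituting a_0 = 1 and a_3 = 0, rearrange to (I - Q) a = r where r[i] = P(i -> 0):
  [2/5, -3/10] . (a_1, a_2) = 1/10
  [-1/5, 9/10] . (a_1, a_2) = 1/2

Solving yields:
  a_1 = 4/5
  a_2 = 11/15

Starting state is 1, so the absorption probability is a_1 = 4/5.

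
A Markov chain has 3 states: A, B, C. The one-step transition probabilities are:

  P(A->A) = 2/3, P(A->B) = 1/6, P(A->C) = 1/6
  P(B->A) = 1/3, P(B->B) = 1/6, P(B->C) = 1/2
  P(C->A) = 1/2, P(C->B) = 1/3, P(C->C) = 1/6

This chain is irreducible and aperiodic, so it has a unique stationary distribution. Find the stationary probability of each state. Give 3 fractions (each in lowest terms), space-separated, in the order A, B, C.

Answer: 19/34 7/34 4/17

Derivation:
The stationary distribution satisfies pi = pi * P, i.e.:
  pi_A = 2/3*pi_A + 1/3*pi_B + 1/2*pi_C
  pi_B = 1/6*pi_A + 1/6*pi_B + 1/3*pi_C
  pi_C = 1/6*pi_A + 1/2*pi_B + 1/6*pi_C
with normalization: pi_A + pi_B + pi_C = 1.

Using the first 2 balance equations plus normalization, the linear system A*pi = b is:
  [-1/3, 1/3, 1/2] . pi = 0
  [1/6, -5/6, 1/3] . pi = 0
  [1, 1, 1] . pi = 1

Solving yields:
  pi_A = 19/34
  pi_B = 7/34
  pi_C = 4/17

Verification (pi * P):
  19/34*2/3 + 7/34*1/3 + 4/17*1/2 = 19/34 = pi_A  (ok)
  19/34*1/6 + 7/34*1/6 + 4/17*1/3 = 7/34 = pi_B  (ok)
  19/34*1/6 + 7/34*1/2 + 4/17*1/6 = 4/17 = pi_C  (ok)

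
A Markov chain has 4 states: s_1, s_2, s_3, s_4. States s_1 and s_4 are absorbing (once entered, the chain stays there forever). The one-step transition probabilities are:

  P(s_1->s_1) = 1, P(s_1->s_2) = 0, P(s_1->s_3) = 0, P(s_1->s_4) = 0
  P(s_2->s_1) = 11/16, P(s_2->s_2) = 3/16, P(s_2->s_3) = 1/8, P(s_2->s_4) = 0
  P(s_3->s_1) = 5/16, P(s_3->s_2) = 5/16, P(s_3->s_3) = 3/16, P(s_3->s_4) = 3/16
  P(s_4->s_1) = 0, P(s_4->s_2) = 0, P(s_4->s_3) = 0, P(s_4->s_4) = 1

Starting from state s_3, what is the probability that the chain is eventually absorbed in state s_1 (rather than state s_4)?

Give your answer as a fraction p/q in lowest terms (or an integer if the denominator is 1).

Answer: 40/53

Derivation:
Let a_i = P(absorbed in s_1 | start in state i).
Boundary conditions: a_s_1 = 1, a_s_4 = 0.
For each transient state i, a_i = sum_j P(i->j) * a_j:
  a_s_2 = 11/16*a_s_1 + 3/16*a_s_2 + 1/8*a_s_3 + 0*a_s_4
  a_s_3 = 5/16*a_s_1 + 5/16*a_s_2 + 3/16*a_s_3 + 3/16*a_s_4

Substituting a_s_1 = 1 and a_s_4 = 0, rearrange to (I - Q) a = r where r[i] = P(i -> s_1):
  [13/16, -1/8] . (a_s_2, a_s_3) = 11/16
  [-5/16, 13/16] . (a_s_2, a_s_3) = 5/16

Solving yields:
  a_s_2 = 51/53
  a_s_3 = 40/53

Starting state is s_3, so the absorption probability is a_s_3 = 40/53.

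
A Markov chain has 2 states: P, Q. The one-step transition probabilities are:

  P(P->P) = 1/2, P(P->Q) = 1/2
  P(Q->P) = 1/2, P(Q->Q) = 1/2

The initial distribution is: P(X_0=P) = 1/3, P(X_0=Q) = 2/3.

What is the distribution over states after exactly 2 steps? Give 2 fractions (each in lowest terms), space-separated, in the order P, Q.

Propagating the distribution step by step (d_{t+1} = d_t * P):
d_0 = (P=1/3, Q=2/3)
  d_1[P] = 1/3*1/2 + 2/3*1/2 = 1/2
  d_1[Q] = 1/3*1/2 + 2/3*1/2 = 1/2
d_1 = (P=1/2, Q=1/2)
  d_2[P] = 1/2*1/2 + 1/2*1/2 = 1/2
  d_2[Q] = 1/2*1/2 + 1/2*1/2 = 1/2
d_2 = (P=1/2, Q=1/2)

Answer: 1/2 1/2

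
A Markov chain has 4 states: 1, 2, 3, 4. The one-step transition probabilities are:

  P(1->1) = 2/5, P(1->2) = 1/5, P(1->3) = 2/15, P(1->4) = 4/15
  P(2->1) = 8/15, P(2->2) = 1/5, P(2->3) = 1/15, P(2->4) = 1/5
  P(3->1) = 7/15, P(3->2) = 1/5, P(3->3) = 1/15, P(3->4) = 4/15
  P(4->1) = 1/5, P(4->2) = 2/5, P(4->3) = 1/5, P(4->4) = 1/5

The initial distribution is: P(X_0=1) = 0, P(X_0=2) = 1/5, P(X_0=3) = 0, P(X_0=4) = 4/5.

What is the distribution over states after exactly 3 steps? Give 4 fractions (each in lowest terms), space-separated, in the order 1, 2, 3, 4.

Answer: 6641/16875 461/1875 2113/16875 1324/5625

Derivation:
Propagating the distribution step by step (d_{t+1} = d_t * P):
d_0 = (1=0, 2=1/5, 3=0, 4=4/5)
  d_1[1] = 0*2/5 + 1/5*8/15 + 0*7/15 + 4/5*1/5 = 4/15
  d_1[2] = 0*1/5 + 1/5*1/5 + 0*1/5 + 4/5*2/5 = 9/25
  d_1[3] = 0*2/15 + 1/5*1/15 + 0*1/15 + 4/5*1/5 = 13/75
  d_1[4] = 0*4/15 + 1/5*1/5 + 0*4/15 + 4/5*1/5 = 1/5
d_1 = (1=4/15, 2=9/25, 3=13/75, 4=1/5)
  d_2[1] = 4/15*2/5 + 9/25*8/15 + 13/75*7/15 + 1/5*1/5 = 472/1125
  d_2[2] = 4/15*1/5 + 9/25*1/5 + 13/75*1/5 + 1/5*2/5 = 6/25
  d_2[3] = 4/15*2/15 + 9/25*1/15 + 13/75*1/15 + 1/5*1/5 = 1/9
  d_2[4] = 4/15*4/15 + 9/25*1/5 + 13/75*4/15 + 1/5*1/5 = 86/375
d_2 = (1=472/1125, 2=6/25, 3=1/9, 4=86/375)
  d_3[1] = 472/1125*2/5 + 6/25*8/15 + 1/9*7/15 + 86/375*1/5 = 6641/16875
  d_3[2] = 472/1125*1/5 + 6/25*1/5 + 1/9*1/5 + 86/375*2/5 = 461/1875
  d_3[3] = 472/1125*2/15 + 6/25*1/15 + 1/9*1/15 + 86/375*1/5 = 2113/16875
  d_3[4] = 472/1125*4/15 + 6/25*1/5 + 1/9*4/15 + 86/375*1/5 = 1324/5625
d_3 = (1=6641/16875, 2=461/1875, 3=2113/16875, 4=1324/5625)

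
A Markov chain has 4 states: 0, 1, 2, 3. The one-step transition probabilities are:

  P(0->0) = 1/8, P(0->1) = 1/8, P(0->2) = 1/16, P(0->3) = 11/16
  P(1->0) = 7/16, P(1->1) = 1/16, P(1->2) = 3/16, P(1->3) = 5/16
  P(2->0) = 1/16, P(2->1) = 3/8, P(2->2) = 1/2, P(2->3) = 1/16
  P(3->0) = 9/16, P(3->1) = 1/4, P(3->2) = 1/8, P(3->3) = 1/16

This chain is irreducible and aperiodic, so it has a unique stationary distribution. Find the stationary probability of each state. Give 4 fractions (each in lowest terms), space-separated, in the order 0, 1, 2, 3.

Answer: 317/1028 407/2056 777/4112 1253/4112

Derivation:
The stationary distribution satisfies pi = pi * P, i.e.:
  pi_0 = 1/8*pi_0 + 7/16*pi_1 + 1/16*pi_2 + 9/16*pi_3
  pi_1 = 1/8*pi_0 + 1/16*pi_1 + 3/8*pi_2 + 1/4*pi_3
  pi_2 = 1/16*pi_0 + 3/16*pi_1 + 1/2*pi_2 + 1/8*pi_3
  pi_3 = 11/16*pi_0 + 5/16*pi_1 + 1/16*pi_2 + 1/16*pi_3
with normalization: pi_0 + pi_1 + pi_2 + pi_3 = 1.

Using the first 3 balance equations plus normalization, the linear system A*pi = b is:
  [-7/8, 7/16, 1/16, 9/16] . pi = 0
  [1/8, -15/16, 3/8, 1/4] . pi = 0
  [1/16, 3/16, -1/2, 1/8] . pi = 0
  [1, 1, 1, 1] . pi = 1

Solving yields:
  pi_0 = 317/1028
  pi_1 = 407/2056
  pi_2 = 777/4112
  pi_3 = 1253/4112

Verification (pi * P):
  317/1028*1/8 + 407/2056*7/16 + 777/4112*1/16 + 1253/4112*9/16 = 317/1028 = pi_0  (ok)
  317/1028*1/8 + 407/2056*1/16 + 777/4112*3/8 + 1253/4112*1/4 = 407/2056 = pi_1  (ok)
  317/1028*1/16 + 407/2056*3/16 + 777/4112*1/2 + 1253/4112*1/8 = 777/4112 = pi_2  (ok)
  317/1028*11/16 + 407/2056*5/16 + 777/4112*1/16 + 1253/4112*1/16 = 1253/4112 = pi_3  (ok)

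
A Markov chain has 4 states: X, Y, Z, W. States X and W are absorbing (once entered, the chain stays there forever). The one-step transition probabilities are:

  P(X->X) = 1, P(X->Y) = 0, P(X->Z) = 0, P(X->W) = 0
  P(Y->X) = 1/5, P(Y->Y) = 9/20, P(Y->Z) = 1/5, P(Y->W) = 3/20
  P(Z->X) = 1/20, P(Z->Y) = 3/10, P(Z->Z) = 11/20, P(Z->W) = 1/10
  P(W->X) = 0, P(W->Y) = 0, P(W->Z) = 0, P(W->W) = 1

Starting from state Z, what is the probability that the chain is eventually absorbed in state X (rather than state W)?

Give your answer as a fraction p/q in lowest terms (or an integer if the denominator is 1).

Let a_i = P(absorbed in X | start in state i).
Boundary conditions: a_X = 1, a_W = 0.
For each transient state i, a_i = sum_j P(i->j) * a_j:
  a_Y = 1/5*a_X + 9/20*a_Y + 1/5*a_Z + 3/20*a_W
  a_Z = 1/20*a_X + 3/10*a_Y + 11/20*a_Z + 1/10*a_W

Substituting a_X = 1 and a_W = 0, rearrange to (I - Q) a = r where r[i] = P(i -> X):
  [11/20, -1/5] . (a_Y, a_Z) = 1/5
  [-3/10, 9/20] . (a_Y, a_Z) = 1/20

Solving yields:
  a_Y = 8/15
  a_Z = 7/15

Starting state is Z, so the absorption probability is a_Z = 7/15.

Answer: 7/15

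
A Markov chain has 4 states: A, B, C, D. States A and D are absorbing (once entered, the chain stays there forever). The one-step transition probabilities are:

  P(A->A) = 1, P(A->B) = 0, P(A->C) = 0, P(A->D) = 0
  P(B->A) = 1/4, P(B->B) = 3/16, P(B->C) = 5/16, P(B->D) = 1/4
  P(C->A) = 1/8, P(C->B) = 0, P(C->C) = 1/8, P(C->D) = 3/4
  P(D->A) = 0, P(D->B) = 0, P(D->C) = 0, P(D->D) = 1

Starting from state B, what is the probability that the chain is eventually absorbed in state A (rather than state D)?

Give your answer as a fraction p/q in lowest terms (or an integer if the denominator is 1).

Let a_i = P(absorbed in A | start in state i).
Boundary conditions: a_A = 1, a_D = 0.
For each transient state i, a_i = sum_j P(i->j) * a_j:
  a_B = 1/4*a_A + 3/16*a_B + 5/16*a_C + 1/4*a_D
  a_C = 1/8*a_A + 0*a_B + 1/8*a_C + 3/4*a_D

Substituting a_A = 1 and a_D = 0, rearrange to (I - Q) a = r where r[i] = P(i -> A):
  [13/16, -5/16] . (a_B, a_C) = 1/4
  [0, 7/8] . (a_B, a_C) = 1/8

Solving yields:
  a_B = 33/91
  a_C = 1/7

Starting state is B, so the absorption probability is a_B = 33/91.

Answer: 33/91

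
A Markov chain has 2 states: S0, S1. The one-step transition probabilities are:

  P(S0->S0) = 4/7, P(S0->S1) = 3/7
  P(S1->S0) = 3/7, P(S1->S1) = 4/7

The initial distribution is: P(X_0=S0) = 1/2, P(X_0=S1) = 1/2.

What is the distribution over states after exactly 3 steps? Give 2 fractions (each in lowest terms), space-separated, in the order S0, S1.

Answer: 1/2 1/2

Derivation:
Propagating the distribution step by step (d_{t+1} = d_t * P):
d_0 = (S0=1/2, S1=1/2)
  d_1[S0] = 1/2*4/7 + 1/2*3/7 = 1/2
  d_1[S1] = 1/2*3/7 + 1/2*4/7 = 1/2
d_1 = (S0=1/2, S1=1/2)
  d_2[S0] = 1/2*4/7 + 1/2*3/7 = 1/2
  d_2[S1] = 1/2*3/7 + 1/2*4/7 = 1/2
d_2 = (S0=1/2, S1=1/2)
  d_3[S0] = 1/2*4/7 + 1/2*3/7 = 1/2
  d_3[S1] = 1/2*3/7 + 1/2*4/7 = 1/2
d_3 = (S0=1/2, S1=1/2)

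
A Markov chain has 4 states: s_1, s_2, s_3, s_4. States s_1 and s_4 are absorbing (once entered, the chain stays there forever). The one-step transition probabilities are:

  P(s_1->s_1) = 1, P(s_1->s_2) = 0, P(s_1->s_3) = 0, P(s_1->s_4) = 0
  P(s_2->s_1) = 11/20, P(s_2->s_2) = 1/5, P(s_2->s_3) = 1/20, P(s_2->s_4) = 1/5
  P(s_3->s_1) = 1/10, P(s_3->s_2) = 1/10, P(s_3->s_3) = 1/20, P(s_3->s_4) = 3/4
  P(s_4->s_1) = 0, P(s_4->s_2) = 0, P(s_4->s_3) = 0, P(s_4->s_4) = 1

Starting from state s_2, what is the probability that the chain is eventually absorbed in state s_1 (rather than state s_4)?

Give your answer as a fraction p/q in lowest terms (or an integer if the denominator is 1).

Let a_i = P(absorbed in s_1 | start in state i).
Boundary conditions: a_s_1 = 1, a_s_4 = 0.
For each transient state i, a_i = sum_j P(i->j) * a_j:
  a_s_2 = 11/20*a_s_1 + 1/5*a_s_2 + 1/20*a_s_3 + 1/5*a_s_4
  a_s_3 = 1/10*a_s_1 + 1/10*a_s_2 + 1/20*a_s_3 + 3/4*a_s_4

Substituting a_s_1 = 1 and a_s_4 = 0, rearrange to (I - Q) a = r where r[i] = P(i -> s_1):
  [4/5, -1/20] . (a_s_2, a_s_3) = 11/20
  [-1/10, 19/20] . (a_s_2, a_s_3) = 1/10

Solving yields:
  a_s_2 = 211/302
  a_s_3 = 27/151

Starting state is s_2, so the absorption probability is a_s_2 = 211/302.

Answer: 211/302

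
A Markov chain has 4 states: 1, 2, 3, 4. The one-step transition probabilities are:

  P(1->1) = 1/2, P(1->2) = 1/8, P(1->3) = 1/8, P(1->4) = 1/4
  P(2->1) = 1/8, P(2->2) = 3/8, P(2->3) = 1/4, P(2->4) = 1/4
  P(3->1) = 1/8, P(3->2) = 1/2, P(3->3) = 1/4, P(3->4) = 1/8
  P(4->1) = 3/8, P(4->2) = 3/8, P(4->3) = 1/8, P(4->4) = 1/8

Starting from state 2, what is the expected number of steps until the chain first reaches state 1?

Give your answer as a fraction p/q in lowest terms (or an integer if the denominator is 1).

Let h_i = expected steps to first reach 1 from state i.
Boundary: h_1 = 0.
First-step equations for the other states:
  h_2 = 1 + 1/8*h_1 + 3/8*h_2 + 1/4*h_3 + 1/4*h_4
  h_3 = 1 + 1/8*h_1 + 1/2*h_2 + 1/4*h_3 + 1/8*h_4
  h_4 = 1 + 3/8*h_1 + 3/8*h_2 + 1/8*h_3 + 1/8*h_4

Substituting h_1 = 0 and rearranging gives the linear system (I - Q) h = 1:
  [5/8, -1/4, -1/4] . (h_2, h_3, h_4) = 1
  [-1/2, 3/4, -1/8] . (h_2, h_3, h_4) = 1
  [-3/8, -1/8, 7/8] . (h_2, h_3, h_4) = 1

Solving yields:
  h_2 = 568/99
  h_3 = 584/99
  h_4 = 40/9

Starting state is 2, so the expected hitting time is h_2 = 568/99.

Answer: 568/99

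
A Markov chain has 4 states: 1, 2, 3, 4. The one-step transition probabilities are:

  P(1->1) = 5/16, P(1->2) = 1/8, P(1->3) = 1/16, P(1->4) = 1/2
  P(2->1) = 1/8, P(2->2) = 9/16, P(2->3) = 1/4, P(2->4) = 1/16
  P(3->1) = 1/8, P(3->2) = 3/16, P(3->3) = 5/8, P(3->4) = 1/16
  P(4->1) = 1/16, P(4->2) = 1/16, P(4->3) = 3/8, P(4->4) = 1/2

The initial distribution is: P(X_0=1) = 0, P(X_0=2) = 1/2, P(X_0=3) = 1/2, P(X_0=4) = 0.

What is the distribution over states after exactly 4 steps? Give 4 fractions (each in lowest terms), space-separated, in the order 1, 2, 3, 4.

Propagating the distribution step by step (d_{t+1} = d_t * P):
d_0 = (1=0, 2=1/2, 3=1/2, 4=0)
  d_1[1] = 0*5/16 + 1/2*1/8 + 1/2*1/8 + 0*1/16 = 1/8
  d_1[2] = 0*1/8 + 1/2*9/16 + 1/2*3/16 + 0*1/16 = 3/8
  d_1[3] = 0*1/16 + 1/2*1/4 + 1/2*5/8 + 0*3/8 = 7/16
  d_1[4] = 0*1/2 + 1/2*1/16 + 1/2*1/16 + 0*1/2 = 1/16
d_1 = (1=1/8, 2=3/8, 3=7/16, 4=1/16)
  d_2[1] = 1/8*5/16 + 3/8*1/8 + 7/16*1/8 + 1/16*1/16 = 37/256
  d_2[2] = 1/8*1/8 + 3/8*9/16 + 7/16*3/16 + 1/16*1/16 = 5/16
  d_2[3] = 1/8*1/16 + 3/8*1/4 + 7/16*5/8 + 1/16*3/8 = 51/128
  d_2[4] = 1/8*1/2 + 3/8*1/16 + 7/16*1/16 + 1/16*1/2 = 37/256
d_2 = (1=37/256, 2=5/16, 3=51/128, 4=37/256)
  d_3[1] = 37/256*5/16 + 5/16*1/8 + 51/128*1/8 + 37/256*1/16 = 293/2048
  d_3[2] = 37/256*1/8 + 5/16*9/16 + 51/128*3/16 + 37/256*1/16 = 1137/4096
  d_3[3] = 37/256*1/16 + 5/16*1/4 + 51/128*5/8 + 37/256*3/8 = 1599/4096
  d_3[4] = 37/256*1/2 + 5/16*1/16 + 51/128*1/16 + 37/256*1/2 = 387/2048
d_3 = (1=293/2048, 2=1137/4096, 3=1599/4096, 4=387/2048)
  d_4[1] = 293/2048*5/16 + 1137/4096*1/8 + 1599/4096*1/8 + 387/2048*1/16 = 1147/8192
  d_4[2] = 293/2048*1/8 + 1137/4096*9/16 + 1599/4096*3/16 + 387/2048*1/16 = 1061/4096
  d_4[3] = 293/2048*1/16 + 1137/4096*1/4 + 1599/4096*5/8 + 387/2048*3/8 = 3221/8192
  d_4[4] = 293/2048*1/2 + 1137/4096*1/16 + 1599/4096*1/16 + 387/2048*1/2 = 851/4096
d_4 = (1=1147/8192, 2=1061/4096, 3=3221/8192, 4=851/4096)

Answer: 1147/8192 1061/4096 3221/8192 851/4096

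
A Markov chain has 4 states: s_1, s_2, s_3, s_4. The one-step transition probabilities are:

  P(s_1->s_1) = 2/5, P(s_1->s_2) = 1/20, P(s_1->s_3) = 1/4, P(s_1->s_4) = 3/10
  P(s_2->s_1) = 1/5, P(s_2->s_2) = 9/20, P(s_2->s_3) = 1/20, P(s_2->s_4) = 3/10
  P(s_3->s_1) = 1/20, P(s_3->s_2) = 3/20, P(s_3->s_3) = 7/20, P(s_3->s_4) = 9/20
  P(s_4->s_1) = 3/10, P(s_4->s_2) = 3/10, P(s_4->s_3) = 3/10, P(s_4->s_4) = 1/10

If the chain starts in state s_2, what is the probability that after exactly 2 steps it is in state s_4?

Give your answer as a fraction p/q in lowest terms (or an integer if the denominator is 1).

Computing P^2 by repeated multiplication:
P^1 =
  s_1: [2/5, 1/20, 1/4, 3/10]
  s_2: [1/5, 9/20, 1/20, 3/10]
  s_3: [1/20, 3/20, 7/20, 9/20]
  s_4: [3/10, 3/10, 3/10, 1/10]
P^2 =
  s_1: [109/400, 17/100, 7/25, 111/400]
  s_2: [21/80, 31/100, 9/50, 99/400]
  s_3: [81/400, 103/400, 111/400, 21/80]
  s_4: [9/40, 9/40, 9/40, 13/40]

(P^2)[s_2 -> s_4] = 99/400

Answer: 99/400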